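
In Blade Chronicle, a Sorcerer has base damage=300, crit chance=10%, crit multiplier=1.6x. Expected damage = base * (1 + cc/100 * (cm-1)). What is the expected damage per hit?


E[dmg] = base * (1 + crit_chance * (crit_mult - 1))
cc as decimal = 10/100 = 0.1
cm - 1 = 1.6 - 1 = 0.6
Bonus factor = 0.1 * 0.6 = 0.06
Total multiplier = 1 + 0.06 = 1.06
Expected damage = 300 * 1.06 = 318.00

318.00 damage


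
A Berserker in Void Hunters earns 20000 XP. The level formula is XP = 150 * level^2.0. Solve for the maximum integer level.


XP = 150 * level^2.0, so level = (XP / 150)^(1/2.0)
= (20000 / 150)^(1/2.0)
= 133.3333^0.5
= 11.547
Floor: level = 11

level 11


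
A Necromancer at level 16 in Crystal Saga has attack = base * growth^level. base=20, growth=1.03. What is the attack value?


value = base * growth^level
= 20 * 1.03^16
= 20 * 1.604706
= 32.09

32.09 attack


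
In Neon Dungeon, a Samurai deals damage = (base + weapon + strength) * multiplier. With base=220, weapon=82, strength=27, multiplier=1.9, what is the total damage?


Sum base + weapon + str = 220 + 82 + 27 = 329
Multiply by 1.9:
329 * 1.9 = 625.1

625.1 damage


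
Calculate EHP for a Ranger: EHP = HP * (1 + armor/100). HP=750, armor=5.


EHP = 750 * (1 + 5/100)
= 750 * (1 + 0.05)
= 750 * 1.05
= 787.5

787.5 EHP


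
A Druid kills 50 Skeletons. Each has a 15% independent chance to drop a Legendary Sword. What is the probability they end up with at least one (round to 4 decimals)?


P(at least one) = 1 - P(none) = 1 - (1-p)^n
p = 15/100 = 0.15
1 - p = 0.85
(1 - p)^50 = 0.85^50 = 0.000296
P(at least one) = 1 - 0.000296 = 0.9997

0.9997


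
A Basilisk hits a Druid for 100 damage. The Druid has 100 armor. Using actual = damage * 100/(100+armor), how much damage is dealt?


actual = 100 * 100 / (100 + 100)
= 100 * 100 / 200
= 10000 / 200
= 50.00

50.00 damage


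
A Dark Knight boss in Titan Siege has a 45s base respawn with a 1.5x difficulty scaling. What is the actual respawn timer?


Respawn time = base * multiplier
= 45 * 1.5
= 67.5 seconds

67.5 seconds


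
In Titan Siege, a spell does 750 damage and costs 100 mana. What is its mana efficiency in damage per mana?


Efficiency = damage / mana
= 750 / 100
= 7.50

7.50 dmg/mana


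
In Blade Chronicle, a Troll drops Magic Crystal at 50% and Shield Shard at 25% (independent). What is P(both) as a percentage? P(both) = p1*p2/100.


For independent events, P(both) = P(A) * P(B)
= 50% * 25%
= 1250 / 100 %
= 12.5%

12.5%


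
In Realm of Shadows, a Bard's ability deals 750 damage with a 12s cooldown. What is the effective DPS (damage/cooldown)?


DPS = damage / cooldown
= 750 / 12
= 62.50

62.50 DPS


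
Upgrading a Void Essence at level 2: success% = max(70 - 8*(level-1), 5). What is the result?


raw_rate = 70 - 8 * (2 - 1)
= 70 - 8 * 1
= 70 - 8
= 62
Apply floor: max(62, 5) = 62%

62%


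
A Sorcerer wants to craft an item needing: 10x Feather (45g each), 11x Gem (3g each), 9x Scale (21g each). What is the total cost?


Cost breakdown:
  Feather: 10 * 45 = 450
  Gem: 11 * 3 = 33
  Scale: 9 * 21 = 189
Total = 450 + 33 + 189 = 672

672 gold


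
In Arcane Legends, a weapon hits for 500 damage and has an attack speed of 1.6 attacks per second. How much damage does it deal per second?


DPS = damage * attack_speed
= 500 * 1.6
= 800.0

800.0 DPS


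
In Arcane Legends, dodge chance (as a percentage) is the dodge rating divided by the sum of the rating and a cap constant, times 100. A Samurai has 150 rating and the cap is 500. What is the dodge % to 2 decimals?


dodge% = 150 / (150 + 500) * 100
= 150 / 650 * 100
= 0.230769 * 100
= 23.08%

23.08%


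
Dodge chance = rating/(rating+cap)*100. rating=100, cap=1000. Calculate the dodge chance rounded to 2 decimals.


dodge% = 100 / (100 + 1000) * 100
= 100 / 1100 * 100
= 0.090909 * 100
= 9.09%

9.09%


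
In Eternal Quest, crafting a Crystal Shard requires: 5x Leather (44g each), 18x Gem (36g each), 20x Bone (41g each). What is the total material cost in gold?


Cost breakdown:
  Leather: 5 * 44 = 220
  Gem: 18 * 36 = 648
  Bone: 20 * 41 = 820
Total = 220 + 648 + 820 = 1688

1688 gold


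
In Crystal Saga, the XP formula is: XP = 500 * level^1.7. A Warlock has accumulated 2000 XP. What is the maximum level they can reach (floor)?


XP = 500 * level^1.7, so level = (XP / 500)^(1/1.7)
= (2000 / 500)^(1/1.7)
= 4.0^0.5882
= 2.2602
Floor: level = 2

level 2


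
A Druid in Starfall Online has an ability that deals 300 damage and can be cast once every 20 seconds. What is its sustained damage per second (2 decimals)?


DPS = damage / cooldown
= 300 / 20
= 15.00

15.00 DPS


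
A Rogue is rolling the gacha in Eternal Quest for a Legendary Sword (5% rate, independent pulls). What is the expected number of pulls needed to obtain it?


Expected pulls for a geometric distribution = 1/p = 100 / rate%
= 100 / 5
= 20.0

20.0 pulls


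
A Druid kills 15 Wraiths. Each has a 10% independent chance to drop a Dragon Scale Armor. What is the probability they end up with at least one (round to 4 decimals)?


P(at least one) = 1 - P(none) = 1 - (1-p)^n
p = 10/100 = 0.1
1 - p = 0.9
(1 - p)^15 = 0.9^15 = 0.205891
P(at least one) = 1 - 0.205891 = 0.7941

0.7941


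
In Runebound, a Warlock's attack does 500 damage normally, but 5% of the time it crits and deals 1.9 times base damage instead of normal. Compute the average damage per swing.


E[dmg] = base * (1 + crit_chance * (crit_mult - 1))
cc as decimal = 5/100 = 0.05
cm - 1 = 1.9 - 1 = 0.9
Bonus factor = 0.05 * 0.9 = 0.045
Total multiplier = 1 + 0.045 = 1.045
Expected damage = 500 * 1.045 = 522.50

522.50 damage


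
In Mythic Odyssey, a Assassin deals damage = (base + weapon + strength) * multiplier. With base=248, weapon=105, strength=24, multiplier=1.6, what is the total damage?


Sum base + weapon + str = 248 + 105 + 24 = 377
Multiply by 1.6:
377 * 1.6 = 603.2

603.2 damage


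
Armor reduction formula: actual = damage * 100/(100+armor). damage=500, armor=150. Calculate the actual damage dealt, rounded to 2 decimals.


actual = 500 * 100 / (100 + 150)
= 500 * 100 / 250
= 50000 / 250
= 200.00

200.00 damage


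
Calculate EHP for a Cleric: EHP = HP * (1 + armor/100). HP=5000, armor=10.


EHP = 5000 * (1 + 10/100)
= 5000 * (1 + 0.1)
= 5000 * 1.1
= 5500.0

5500.0 EHP


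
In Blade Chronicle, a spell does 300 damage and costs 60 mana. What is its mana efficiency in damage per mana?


Efficiency = damage / mana
= 300 / 60
= 5.00

5.00 dmg/mana


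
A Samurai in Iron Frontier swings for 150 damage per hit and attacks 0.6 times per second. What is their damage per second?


DPS = damage * attack_speed
= 150 * 0.6
= 90.0

90.0 DPS


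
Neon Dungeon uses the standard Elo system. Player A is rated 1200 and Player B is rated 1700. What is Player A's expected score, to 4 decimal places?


Elo expected score: Ea = 1/(1 + 10^((Rb-Ra)/400))
Rb - Ra = 1700 - 1200 = 500
(Rb-Ra)/400 = 500/400 = 1.25
10^1.25 = 17.782794
Ea = 1/(1 + 17.782794) = 1/18.782794 = 0.0532

0.0532


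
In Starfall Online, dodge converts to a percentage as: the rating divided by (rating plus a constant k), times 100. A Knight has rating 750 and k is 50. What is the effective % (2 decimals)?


effective% = rating / (rating + k) * 100
= 750 / (750 + 50) * 100
= 750 / 800 * 100
= 0.9375 * 100
= 93.75%

93.75%


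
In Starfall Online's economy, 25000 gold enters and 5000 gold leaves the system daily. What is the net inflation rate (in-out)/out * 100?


Net gold = 25000 - 5000 = 20000
Inflation rate = net / sunk * 100 = 20000 / 5000 * 100
= 4.0 * 100
= 400.00%

400.00%


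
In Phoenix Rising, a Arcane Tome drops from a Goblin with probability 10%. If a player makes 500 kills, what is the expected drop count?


Expected drops = kills * (drop_rate / 100)
= 500 * (10 / 100)
= 500 * 0.1
= 50.0

50.0 drops


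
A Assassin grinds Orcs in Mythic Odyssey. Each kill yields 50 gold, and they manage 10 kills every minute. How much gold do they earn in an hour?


Gold per minute = 50 * 10 = 500
Gold per hour = 500 * 60 = 30000

30000 gold/hour


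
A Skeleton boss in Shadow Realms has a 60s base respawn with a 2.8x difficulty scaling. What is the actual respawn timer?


Respawn time = base * multiplier
= 60 * 2.8
= 168.0 seconds

168.0 seconds


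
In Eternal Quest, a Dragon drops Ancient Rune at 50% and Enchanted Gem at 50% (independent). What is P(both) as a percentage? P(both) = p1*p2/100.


For independent events, P(both) = P(A) * P(B)
= 50% * 50%
= 2500 / 100 %
= 25.0%

25.0%


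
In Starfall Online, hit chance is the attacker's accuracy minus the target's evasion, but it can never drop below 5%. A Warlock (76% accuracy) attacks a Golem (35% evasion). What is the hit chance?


accuracy - evasion = 76 - 35 = 41
Apply floor: max(41, 5) = 41
Hit chance = 41%

41%


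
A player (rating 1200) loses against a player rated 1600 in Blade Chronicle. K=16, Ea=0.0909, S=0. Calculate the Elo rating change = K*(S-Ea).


Elo update: delta = K * (S - Ea), where S = 0 (loses)
S - Ea = 0 - 0.0909 = -0.0909
Rating change = 16 * -0.0909
= -1.45

-1.45 rating points


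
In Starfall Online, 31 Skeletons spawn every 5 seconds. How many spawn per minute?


Spawns per minute = count * (60 / interval)
= 31 * (60 / 5)
= 31 * 12.0
= 372.0

372.0 per minute


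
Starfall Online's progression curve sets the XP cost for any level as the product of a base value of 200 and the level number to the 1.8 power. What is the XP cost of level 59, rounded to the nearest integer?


XP = 200 * level^1.8
Substitute level = 59:
XP = 200 * 59^1.8
= 200 * 1540.0457
= 308009

308009 XP


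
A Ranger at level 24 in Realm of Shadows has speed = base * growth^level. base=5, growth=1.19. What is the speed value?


value = base * growth^level
= 5 * 1.19^24
= 5 * 65.031994
= 325.16

325.16 speed


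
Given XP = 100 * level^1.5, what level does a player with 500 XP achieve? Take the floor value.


XP = 100 * level^1.5, so level = (XP / 100)^(1/1.5)
= (500 / 100)^(1/1.5)
= 5.0^0.6667
= 2.924
Floor: level = 2

level 2


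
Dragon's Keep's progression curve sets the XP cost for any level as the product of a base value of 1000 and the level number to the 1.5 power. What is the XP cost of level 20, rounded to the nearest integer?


XP = 1000 * level^1.5
Substitute level = 20:
XP = 1000 * 20^1.5
= 1000 * 89.4427
= 89443

89443 XP


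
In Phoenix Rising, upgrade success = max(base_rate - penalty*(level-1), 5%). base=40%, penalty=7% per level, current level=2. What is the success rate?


raw_rate = 40 - 7 * (2 - 1)
= 40 - 7 * 1
= 40 - 7
= 33
Apply floor: max(33, 5) = 33%

33%


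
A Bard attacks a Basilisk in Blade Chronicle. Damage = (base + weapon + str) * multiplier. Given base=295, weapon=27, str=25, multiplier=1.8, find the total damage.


Sum base + weapon + str = 295 + 27 + 25 = 347
Multiply by 1.8:
347 * 1.8 = 624.6

624.6 damage


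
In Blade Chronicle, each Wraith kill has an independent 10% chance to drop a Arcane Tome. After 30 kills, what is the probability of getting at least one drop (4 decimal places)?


P(at least one) = 1 - P(none) = 1 - (1-p)^n
p = 10/100 = 0.1
1 - p = 0.9
(1 - p)^30 = 0.9^30 = 0.042391
P(at least one) = 1 - 0.042391 = 0.9576

0.9576


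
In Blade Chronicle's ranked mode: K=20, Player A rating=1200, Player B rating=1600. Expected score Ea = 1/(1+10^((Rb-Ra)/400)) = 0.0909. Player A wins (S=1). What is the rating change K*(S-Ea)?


Elo update: delta = K * (S - Ea), where S = 1 (wins)
S - Ea = 1 - 0.0909 = 0.9091
Rating change = 20 * 0.9091
= 18.18

18.18 rating points


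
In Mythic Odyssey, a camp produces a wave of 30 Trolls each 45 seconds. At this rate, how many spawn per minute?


Spawns per minute = count * (60 / interval)
= 30 * (60 / 45)
= 30 * 1.3333
= 40.0

40.0 per minute


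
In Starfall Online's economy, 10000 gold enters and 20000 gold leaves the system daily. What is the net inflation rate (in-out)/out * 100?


Net gold = 10000 - 20000 = -10000
Inflation rate = net / sunk * 100 = -10000 / 20000 * 100
= -0.5 * 100
= -50.00%

-50.00%


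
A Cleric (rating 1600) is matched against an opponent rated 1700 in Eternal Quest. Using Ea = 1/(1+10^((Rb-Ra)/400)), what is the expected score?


Elo expected score: Ea = 1/(1 + 10^((Rb-Ra)/400))
Rb - Ra = 1700 - 1600 = 100
(Rb-Ra)/400 = 100/400 = 0.25
10^0.25 = 1.778279
Ea = 1/(1 + 1.778279) = 1/2.778279 = 0.3599

0.3599


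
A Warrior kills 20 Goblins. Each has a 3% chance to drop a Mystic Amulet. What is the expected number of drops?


Expected drops = kills * (drop_rate / 100)
= 20 * (3 / 100)
= 20 * 0.03
= 0.6

0.6 drops


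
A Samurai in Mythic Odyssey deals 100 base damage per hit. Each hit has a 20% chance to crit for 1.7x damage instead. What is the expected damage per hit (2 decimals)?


E[dmg] = base * (1 + crit_chance * (crit_mult - 1))
cc as decimal = 20/100 = 0.2
cm - 1 = 1.7 - 1 = 0.7
Bonus factor = 0.2 * 0.7 = 0.14
Total multiplier = 1 + 0.14 = 1.14
Expected damage = 100 * 1.14 = 114.00

114.00 damage


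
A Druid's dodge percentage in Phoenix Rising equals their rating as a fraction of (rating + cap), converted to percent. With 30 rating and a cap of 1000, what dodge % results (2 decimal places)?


dodge% = 30 / (30 + 1000) * 100
= 30 / 1030 * 100
= 0.029126 * 100
= 2.91%

2.91%


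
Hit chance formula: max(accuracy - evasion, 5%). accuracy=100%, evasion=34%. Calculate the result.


accuracy - evasion = 100 - 34 = 66
Apply floor: max(66, 5) = 66
Hit chance = 66%

66%


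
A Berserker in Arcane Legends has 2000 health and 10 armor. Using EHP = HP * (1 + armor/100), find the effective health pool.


EHP = 2000 * (1 + 10/100)
= 2000 * (1 + 0.1)
= 2000 * 1.1
= 2200.0

2200.0 EHP


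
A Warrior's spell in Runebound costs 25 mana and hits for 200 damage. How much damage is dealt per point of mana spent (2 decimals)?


Efficiency = damage / mana
= 200 / 25
= 8.00

8.00 dmg/mana


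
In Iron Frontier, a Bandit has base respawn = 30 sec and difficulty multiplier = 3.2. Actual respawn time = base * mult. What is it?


Respawn time = base * multiplier
= 30 * 3.2
= 96.0 seconds

96.0 seconds


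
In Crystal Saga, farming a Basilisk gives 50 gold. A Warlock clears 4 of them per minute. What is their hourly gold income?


Gold per minute = 50 * 4 = 200
Gold per hour = 200 * 60 = 12000

12000 gold/hour


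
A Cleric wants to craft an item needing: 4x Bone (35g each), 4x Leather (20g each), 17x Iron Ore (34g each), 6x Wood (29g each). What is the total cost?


Cost breakdown:
  Bone: 4 * 35 = 140
  Leather: 4 * 20 = 80
  Iron Ore: 17 * 34 = 578
  Wood: 6 * 29 = 174
Total = 140 + 80 + 578 + 174 = 972

972 gold


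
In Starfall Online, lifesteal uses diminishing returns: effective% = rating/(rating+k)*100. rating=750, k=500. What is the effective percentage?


effective% = rating / (rating + k) * 100
= 750 / (750 + 500) * 100
= 750 / 1250 * 100
= 0.6 * 100
= 60.00%

60.00%


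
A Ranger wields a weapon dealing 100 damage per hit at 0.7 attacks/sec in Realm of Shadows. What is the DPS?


DPS = damage * attack_speed
= 100 * 0.7
= 70.0

70.0 DPS


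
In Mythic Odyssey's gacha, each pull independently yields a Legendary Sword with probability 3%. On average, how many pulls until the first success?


Expected pulls for a geometric distribution = 1/p = 100 / rate%
= 100 / 3
= 33.33

33.33 pulls


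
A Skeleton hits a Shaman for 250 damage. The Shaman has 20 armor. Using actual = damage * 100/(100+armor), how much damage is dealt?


actual = 250 * 100 / (100 + 20)
= 250 * 100 / 120
= 25000 / 120
= 208.33

208.33 damage


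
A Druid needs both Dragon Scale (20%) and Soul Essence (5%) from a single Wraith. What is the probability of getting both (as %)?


For independent events, P(both) = P(A) * P(B)
= 20% * 5%
= 100 / 100 %
= 1.0%

1.0%


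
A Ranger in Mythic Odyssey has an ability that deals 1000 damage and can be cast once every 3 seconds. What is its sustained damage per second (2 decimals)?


DPS = damage / cooldown
= 1000 / 3
= 333.33

333.33 DPS


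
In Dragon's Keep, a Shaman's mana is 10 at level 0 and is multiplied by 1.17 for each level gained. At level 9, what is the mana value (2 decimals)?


value = base * growth^level
= 10 * 1.17^9
= 10 * 4.1084
= 41.08

41.08 mana


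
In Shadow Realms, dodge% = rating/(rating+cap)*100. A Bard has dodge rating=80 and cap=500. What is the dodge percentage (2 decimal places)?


dodge% = 80 / (80 + 500) * 100
= 80 / 580 * 100
= 0.137931 * 100
= 13.79%

13.79%


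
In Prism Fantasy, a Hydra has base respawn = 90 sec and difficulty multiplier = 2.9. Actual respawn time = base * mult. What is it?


Respawn time = base * multiplier
= 90 * 2.9
= 261.0 seconds

261.0 seconds


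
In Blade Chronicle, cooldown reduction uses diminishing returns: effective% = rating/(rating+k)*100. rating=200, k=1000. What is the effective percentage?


effective% = rating / (rating + k) * 100
= 200 / (200 + 1000) * 100
= 200 / 1200 * 100
= 0.166667 * 100
= 16.67%

16.67%


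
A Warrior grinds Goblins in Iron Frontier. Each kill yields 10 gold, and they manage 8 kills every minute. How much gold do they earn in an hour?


Gold per minute = 10 * 8 = 80
Gold per hour = 80 * 60 = 4800

4800 gold/hour


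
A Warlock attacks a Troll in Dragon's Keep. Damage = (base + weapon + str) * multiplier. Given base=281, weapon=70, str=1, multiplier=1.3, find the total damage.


Sum base + weapon + str = 281 + 70 + 1 = 352
Multiply by 1.3:
352 * 1.3 = 457.6

457.6 damage


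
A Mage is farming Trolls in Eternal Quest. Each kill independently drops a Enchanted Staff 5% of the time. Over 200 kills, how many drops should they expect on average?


Expected drops = kills * (drop_rate / 100)
= 200 * (5 / 100)
= 200 * 0.05
= 10.0

10.0 drops


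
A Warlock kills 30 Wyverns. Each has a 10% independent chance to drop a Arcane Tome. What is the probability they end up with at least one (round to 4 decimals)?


P(at least one) = 1 - P(none) = 1 - (1-p)^n
p = 10/100 = 0.1
1 - p = 0.9
(1 - p)^30 = 0.9^30 = 0.042391
P(at least one) = 1 - 0.042391 = 0.9576

0.9576


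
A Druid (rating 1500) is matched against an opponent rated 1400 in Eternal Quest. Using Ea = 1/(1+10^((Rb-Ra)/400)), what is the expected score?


Elo expected score: Ea = 1/(1 + 10^((Rb-Ra)/400))
Rb - Ra = 1400 - 1500 = -100
(Rb-Ra)/400 = -100/400 = -0.25
10^-0.25 = 0.562341
Ea = 1/(1 + 0.562341) = 1/1.562341 = 0.6401

0.6401


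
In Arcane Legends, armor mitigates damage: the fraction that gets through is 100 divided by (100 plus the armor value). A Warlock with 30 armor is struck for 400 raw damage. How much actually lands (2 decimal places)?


actual = 400 * 100 / (100 + 30)
= 400 * 100 / 130
= 40000 / 130
= 307.69

307.69 damage


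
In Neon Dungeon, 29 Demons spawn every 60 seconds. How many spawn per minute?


Spawns per minute = count * (60 / interval)
= 29 * (60 / 60)
= 29 * 1.0
= 29.0

29.0 per minute


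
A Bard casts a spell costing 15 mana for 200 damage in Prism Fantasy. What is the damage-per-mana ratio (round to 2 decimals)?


Efficiency = damage / mana
= 200 / 15
= 13.33

13.33 dmg/mana


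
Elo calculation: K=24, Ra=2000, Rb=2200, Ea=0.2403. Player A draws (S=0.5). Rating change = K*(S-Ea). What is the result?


Elo update: delta = K * (S - Ea), where S = 0.5 (draws)
S - Ea = 0.5 - 0.2403 = 0.2597
Rating change = 24 * 0.2597
= 6.23

6.23 rating points


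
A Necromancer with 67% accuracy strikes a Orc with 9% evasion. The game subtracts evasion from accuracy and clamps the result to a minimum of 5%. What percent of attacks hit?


accuracy - evasion = 67 - 9 = 58
Apply floor: max(58, 5) = 58
Hit chance = 58%

58%


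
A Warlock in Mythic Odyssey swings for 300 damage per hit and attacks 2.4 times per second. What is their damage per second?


DPS = damage * attack_speed
= 300 * 2.4
= 720.0

720.0 DPS


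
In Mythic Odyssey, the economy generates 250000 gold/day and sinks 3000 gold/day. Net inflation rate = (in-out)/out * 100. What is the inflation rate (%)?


Net gold = 250000 - 3000 = 247000
Inflation rate = net / sunk * 100 = 247000 / 3000 * 100
= 82.333333 * 100
= 8233.33%

8233.33%


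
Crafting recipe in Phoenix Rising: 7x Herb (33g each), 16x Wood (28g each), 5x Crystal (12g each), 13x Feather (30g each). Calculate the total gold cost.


Cost breakdown:
  Herb: 7 * 33 = 231
  Wood: 16 * 28 = 448
  Crystal: 5 * 12 = 60
  Feather: 13 * 30 = 390
Total = 231 + 448 + 60 + 390 = 1129

1129 gold


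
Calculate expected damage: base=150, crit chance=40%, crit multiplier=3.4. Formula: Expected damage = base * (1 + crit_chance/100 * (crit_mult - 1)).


E[dmg] = base * (1 + crit_chance * (crit_mult - 1))
cc as decimal = 40/100 = 0.4
cm - 1 = 3.4 - 1 = 2.4
Bonus factor = 0.4 * 2.4 = 0.96
Total multiplier = 1 + 0.96 = 1.96
Expected damage = 150 * 1.96 = 294.00

294.00 damage


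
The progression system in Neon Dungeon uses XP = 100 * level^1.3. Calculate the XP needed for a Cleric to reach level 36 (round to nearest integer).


XP = 100 * level^1.3
Substitute level = 36:
XP = 100 * 36^1.3
= 100 * 105.4856
= 10549

10549 XP


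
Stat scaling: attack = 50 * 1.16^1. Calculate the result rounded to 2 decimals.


value = base * growth^level
= 50 * 1.16^1
= 50 * 1.16
= 58.00

58.00 attack


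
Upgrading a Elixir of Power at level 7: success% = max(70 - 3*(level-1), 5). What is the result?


raw_rate = 70 - 3 * (7 - 1)
= 70 - 3 * 6
= 70 - 18
= 52
Apply floor: max(52, 5) = 52%

52%


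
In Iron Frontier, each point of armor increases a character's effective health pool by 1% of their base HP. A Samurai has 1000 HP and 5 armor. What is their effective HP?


EHP = 1000 * (1 + 5/100)
= 1000 * (1 + 0.05)
= 1000 * 1.05
= 1050.0

1050.0 EHP


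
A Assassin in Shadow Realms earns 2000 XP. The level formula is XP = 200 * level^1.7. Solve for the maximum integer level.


XP = 200 * level^1.7, so level = (XP / 200)^(1/1.7)
= (2000 / 200)^(1/1.7)
= 10.0^0.5882
= 3.8747
Floor: level = 3

level 3


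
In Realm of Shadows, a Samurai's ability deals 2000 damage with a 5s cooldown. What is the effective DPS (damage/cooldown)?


DPS = damage / cooldown
= 2000 / 5
= 400.00

400.00 DPS


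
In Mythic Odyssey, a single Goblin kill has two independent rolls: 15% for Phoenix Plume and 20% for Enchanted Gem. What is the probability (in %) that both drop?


For independent events, P(both) = P(A) * P(B)
= 15% * 20%
= 300 / 100 %
= 3.0%

3.0%


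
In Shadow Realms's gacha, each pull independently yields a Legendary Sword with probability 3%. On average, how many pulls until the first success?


Expected pulls for a geometric distribution = 1/p = 100 / rate%
= 100 / 3
= 33.33

33.33 pulls


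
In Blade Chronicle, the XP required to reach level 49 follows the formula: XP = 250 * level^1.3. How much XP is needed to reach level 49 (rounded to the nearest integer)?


XP = 250 * level^1.3
Substitute level = 49:
XP = 250 * 49^1.3
= 250 * 157.4907
= 39373

39373 XP


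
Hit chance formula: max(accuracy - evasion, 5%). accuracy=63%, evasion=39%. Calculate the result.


accuracy - evasion = 63 - 39 = 24
Apply floor: max(24, 5) = 24
Hit chance = 24%

24%


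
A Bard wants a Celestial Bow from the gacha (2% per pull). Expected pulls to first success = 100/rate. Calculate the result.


Expected pulls for a geometric distribution = 1/p = 100 / rate%
= 100 / 2
= 50.0

50.0 pulls


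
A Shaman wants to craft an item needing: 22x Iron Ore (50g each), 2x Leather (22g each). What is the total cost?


Cost breakdown:
  Iron Ore: 22 * 50 = 1100
  Leather: 2 * 22 = 44
Total = 1100 + 44 = 1144

1144 gold


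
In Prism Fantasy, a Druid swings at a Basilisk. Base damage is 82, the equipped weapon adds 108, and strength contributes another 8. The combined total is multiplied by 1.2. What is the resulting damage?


Sum base + weapon + str = 82 + 108 + 8 = 198
Multiply by 1.2:
198 * 1.2 = 237.6

237.6 damage


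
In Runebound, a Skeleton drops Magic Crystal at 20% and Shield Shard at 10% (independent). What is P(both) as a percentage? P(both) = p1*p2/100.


For independent events, P(both) = P(A) * P(B)
= 20% * 10%
= 200 / 100 %
= 2.0%

2.0%


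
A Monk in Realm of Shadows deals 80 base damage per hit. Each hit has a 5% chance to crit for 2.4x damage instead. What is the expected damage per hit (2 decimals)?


E[dmg] = base * (1 + crit_chance * (crit_mult - 1))
cc as decimal = 5/100 = 0.05
cm - 1 = 2.4 - 1 = 1.4
Bonus factor = 0.05 * 1.4 = 0.07
Total multiplier = 1 + 0.07 = 1.07
Expected damage = 80 * 1.07 = 85.60

85.60 damage


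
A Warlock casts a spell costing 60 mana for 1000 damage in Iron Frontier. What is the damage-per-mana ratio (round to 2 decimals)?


Efficiency = damage / mana
= 1000 / 60
= 16.67

16.67 dmg/mana


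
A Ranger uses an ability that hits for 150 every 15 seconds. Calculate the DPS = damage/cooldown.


DPS = damage / cooldown
= 150 / 15
= 10.00

10.00 DPS


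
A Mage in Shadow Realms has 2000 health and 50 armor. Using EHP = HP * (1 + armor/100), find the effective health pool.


EHP = 2000 * (1 + 50/100)
= 2000 * (1 + 0.5)
= 2000 * 1.5
= 3000.0

3000.0 EHP


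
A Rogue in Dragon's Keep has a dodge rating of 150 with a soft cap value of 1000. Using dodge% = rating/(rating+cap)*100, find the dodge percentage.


dodge% = 150 / (150 + 1000) * 100
= 150 / 1150 * 100
= 0.130435 * 100
= 13.04%

13.04%


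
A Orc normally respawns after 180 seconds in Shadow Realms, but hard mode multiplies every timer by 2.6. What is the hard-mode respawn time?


Respawn time = base * multiplier
= 180 * 2.6
= 468.0 seconds

468.0 seconds


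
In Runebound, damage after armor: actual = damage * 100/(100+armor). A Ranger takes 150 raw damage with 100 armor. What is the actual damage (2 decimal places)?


actual = 150 * 100 / (100 + 100)
= 150 * 100 / 200
= 15000 / 200
= 75.00

75.00 damage


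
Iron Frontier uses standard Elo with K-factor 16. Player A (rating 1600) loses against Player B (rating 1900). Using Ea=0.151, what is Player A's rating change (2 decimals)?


Elo update: delta = K * (S - Ea), where S = 0 (loses)
S - Ea = 0 - 0.151 = -0.151
Rating change = 16 * -0.151
= -2.42

-2.42 rating points


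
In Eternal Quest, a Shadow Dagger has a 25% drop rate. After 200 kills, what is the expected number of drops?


Expected drops = kills * (drop_rate / 100)
= 200 * (25 / 100)
= 200 * 0.25
= 50.0

50.0 drops


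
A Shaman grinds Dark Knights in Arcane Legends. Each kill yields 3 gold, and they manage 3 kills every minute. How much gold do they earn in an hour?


Gold per minute = 3 * 3 = 9
Gold per hour = 9 * 60 = 540

540 gold/hour


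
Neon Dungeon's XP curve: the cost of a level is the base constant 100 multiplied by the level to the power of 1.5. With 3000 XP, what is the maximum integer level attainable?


XP = 100 * level^1.5, so level = (XP / 100)^(1/1.5)
= (3000 / 100)^(1/1.5)
= 30.0^0.6667
= 9.6549
Floor: level = 9

level 9


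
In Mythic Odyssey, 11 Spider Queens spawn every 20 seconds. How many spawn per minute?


Spawns per minute = count * (60 / interval)
= 11 * (60 / 20)
= 11 * 3.0
= 33.0

33.0 per minute


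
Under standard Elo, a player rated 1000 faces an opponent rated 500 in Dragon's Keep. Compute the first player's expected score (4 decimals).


Elo expected score: Ea = 1/(1 + 10^((Rb-Ra)/400))
Rb - Ra = 500 - 1000 = -500
(Rb-Ra)/400 = -500/400 = -1.25
10^-1.25 = 0.056234
Ea = 1/(1 + 0.056234) = 1/1.056234 = 0.9468

0.9468


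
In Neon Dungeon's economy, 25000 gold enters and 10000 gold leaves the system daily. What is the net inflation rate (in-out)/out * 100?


Net gold = 25000 - 10000 = 15000
Inflation rate = net / sunk * 100 = 15000 / 10000 * 100
= 1.5 * 100
= 150.00%

150.00%


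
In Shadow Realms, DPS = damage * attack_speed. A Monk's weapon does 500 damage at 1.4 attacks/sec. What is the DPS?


DPS = damage * attack_speed
= 500 * 1.4
= 700.0

700.0 DPS


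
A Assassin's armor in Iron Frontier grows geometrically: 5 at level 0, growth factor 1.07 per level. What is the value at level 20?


value = base * growth^level
= 5 * 1.07^20
= 5 * 3.869684
= 19.35

19.35 armor


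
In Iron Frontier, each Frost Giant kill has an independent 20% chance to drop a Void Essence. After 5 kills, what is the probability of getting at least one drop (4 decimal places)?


P(at least one) = 1 - P(none) = 1 - (1-p)^n
p = 20/100 = 0.2
1 - p = 0.8
(1 - p)^5 = 0.8^5 = 0.327680
P(at least one) = 1 - 0.327680 = 0.6723

0.6723


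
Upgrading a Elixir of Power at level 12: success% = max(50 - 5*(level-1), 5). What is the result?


raw_rate = 50 - 5 * (12 - 1)
= 50 - 5 * 11
= 50 - 55
= -5
Apply floor: max(-5, 5) = 5%

5%


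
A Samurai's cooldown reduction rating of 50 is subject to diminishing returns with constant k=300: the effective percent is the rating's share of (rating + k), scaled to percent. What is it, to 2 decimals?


effective% = rating / (rating + k) * 100
= 50 / (50 + 300) * 100
= 50 / 350 * 100
= 0.142857 * 100
= 14.29%

14.29%


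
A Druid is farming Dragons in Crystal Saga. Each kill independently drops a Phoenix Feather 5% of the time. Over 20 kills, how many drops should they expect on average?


Expected drops = kills * (drop_rate / 100)
= 20 * (5 / 100)
= 20 * 0.05
= 1.0

1.0 drops


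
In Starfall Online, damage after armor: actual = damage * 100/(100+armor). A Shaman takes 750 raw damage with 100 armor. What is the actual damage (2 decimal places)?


actual = 750 * 100 / (100 + 100)
= 750 * 100 / 200
= 75000 / 200
= 375.00

375.00 damage


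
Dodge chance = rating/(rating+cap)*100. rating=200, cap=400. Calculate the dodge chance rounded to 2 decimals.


dodge% = 200 / (200 + 400) * 100
= 200 / 600 * 100
= 0.333333 * 100
= 33.33%

33.33%


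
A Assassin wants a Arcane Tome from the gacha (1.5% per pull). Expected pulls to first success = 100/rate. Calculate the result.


Expected pulls for a geometric distribution = 1/p = 100 / rate%
= 100 / 1.5
= 66.67

66.67 pulls


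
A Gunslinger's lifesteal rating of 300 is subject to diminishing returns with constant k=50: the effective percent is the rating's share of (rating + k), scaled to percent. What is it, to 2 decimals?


effective% = rating / (rating + k) * 100
= 300 / (300 + 50) * 100
= 300 / 350 * 100
= 0.857143 * 100
= 85.71%

85.71%


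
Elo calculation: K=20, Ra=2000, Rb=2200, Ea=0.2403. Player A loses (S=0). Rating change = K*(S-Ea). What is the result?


Elo update: delta = K * (S - Ea), where S = 0 (loses)
S - Ea = 0 - 0.2403 = -0.2403
Rating change = 20 * -0.2403
= -4.81

-4.81 rating points


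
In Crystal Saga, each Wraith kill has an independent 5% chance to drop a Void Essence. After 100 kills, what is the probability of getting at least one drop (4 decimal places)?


P(at least one) = 1 - P(none) = 1 - (1-p)^n
p = 5/100 = 0.05
1 - p = 0.95
(1 - p)^100 = 0.95^100 = 0.005921
P(at least one) = 1 - 0.005921 = 0.9941

0.9941


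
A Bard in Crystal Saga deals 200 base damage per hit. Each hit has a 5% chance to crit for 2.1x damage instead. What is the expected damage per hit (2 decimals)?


E[dmg] = base * (1 + crit_chance * (crit_mult - 1))
cc as decimal = 5/100 = 0.05
cm - 1 = 2.1 - 1 = 1.1
Bonus factor = 0.05 * 1.1 = 0.055
Total multiplier = 1 + 0.055 = 1.055
Expected damage = 200 * 1.055 = 211.00

211.00 damage


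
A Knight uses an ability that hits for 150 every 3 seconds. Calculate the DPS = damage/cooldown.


DPS = damage / cooldown
= 150 / 3
= 50.00

50.00 DPS


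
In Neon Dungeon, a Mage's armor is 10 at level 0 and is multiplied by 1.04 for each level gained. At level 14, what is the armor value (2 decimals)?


value = base * growth^level
= 10 * 1.04^14
= 10 * 1.731676
= 17.32

17.32 armor


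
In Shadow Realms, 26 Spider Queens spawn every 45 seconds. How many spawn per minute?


Spawns per minute = count * (60 / interval)
= 26 * (60 / 45)
= 26 * 1.3333
= 34.67

34.67 per minute


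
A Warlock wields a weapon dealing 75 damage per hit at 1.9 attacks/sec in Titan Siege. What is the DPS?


DPS = damage * attack_speed
= 75 * 1.9
= 142.5

142.5 DPS


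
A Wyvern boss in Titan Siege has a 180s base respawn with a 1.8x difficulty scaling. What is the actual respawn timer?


Respawn time = base * multiplier
= 180 * 1.8
= 324.0 seconds

324.0 seconds


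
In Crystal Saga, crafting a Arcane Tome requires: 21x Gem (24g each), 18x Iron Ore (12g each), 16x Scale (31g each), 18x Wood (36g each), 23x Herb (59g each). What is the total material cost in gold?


Cost breakdown:
  Gem: 21 * 24 = 504
  Iron Ore: 18 * 12 = 216
  Scale: 16 * 31 = 496
  Wood: 18 * 36 = 648
  Herb: 23 * 59 = 1357
Total = 504 + 216 + 496 + 648 + 1357 = 3221

3221 gold


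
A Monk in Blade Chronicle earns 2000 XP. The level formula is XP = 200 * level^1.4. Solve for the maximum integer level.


XP = 200 * level^1.4, so level = (XP / 200)^(1/1.4)
= (2000 / 200)^(1/1.4)
= 10.0^0.7143
= 5.1795
Floor: level = 5

level 5


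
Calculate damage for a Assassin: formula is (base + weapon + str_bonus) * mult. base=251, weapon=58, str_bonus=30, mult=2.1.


Sum base + weapon + str = 251 + 58 + 30 = 339
Multiply by 2.1:
339 * 2.1 = 711.9

711.9 damage


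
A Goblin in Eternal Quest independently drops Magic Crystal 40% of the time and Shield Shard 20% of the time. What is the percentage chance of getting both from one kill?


For independent events, P(both) = P(A) * P(B)
= 40% * 20%
= 800 / 100 %
= 8.0%

8.0%


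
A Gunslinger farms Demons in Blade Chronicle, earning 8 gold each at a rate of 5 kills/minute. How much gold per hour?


Gold per minute = 8 * 5 = 40
Gold per hour = 40 * 60 = 2400

2400 gold/hour


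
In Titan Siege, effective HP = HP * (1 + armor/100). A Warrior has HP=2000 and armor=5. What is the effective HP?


EHP = 2000 * (1 + 5/100)
= 2000 * (1 + 0.05)
= 2000 * 1.05
= 2100.0

2100.0 EHP


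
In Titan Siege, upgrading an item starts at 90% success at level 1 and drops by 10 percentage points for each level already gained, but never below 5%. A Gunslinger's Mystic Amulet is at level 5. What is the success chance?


raw_rate = 90 - 10 * (5 - 1)
= 90 - 10 * 4
= 90 - 40
= 50
Apply floor: max(50, 5) = 50%

50%


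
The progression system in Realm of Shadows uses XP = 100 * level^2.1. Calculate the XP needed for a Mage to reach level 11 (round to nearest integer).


XP = 100 * level^2.1
Substitute level = 11:
XP = 100 * 11^2.1
= 100 * 153.7888
= 15379

15379 XP


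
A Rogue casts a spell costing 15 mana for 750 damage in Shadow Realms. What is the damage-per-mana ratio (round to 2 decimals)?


Efficiency = damage / mana
= 750 / 15
= 50.00

50.00 dmg/mana


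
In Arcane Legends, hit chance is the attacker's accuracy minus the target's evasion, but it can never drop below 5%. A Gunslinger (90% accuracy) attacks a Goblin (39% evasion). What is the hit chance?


accuracy - evasion = 90 - 39 = 51
Apply floor: max(51, 5) = 51
Hit chance = 51%

51%


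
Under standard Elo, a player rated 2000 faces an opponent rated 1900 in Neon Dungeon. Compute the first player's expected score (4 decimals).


Elo expected score: Ea = 1/(1 + 10^((Rb-Ra)/400))
Rb - Ra = 1900 - 2000 = -100
(Rb-Ra)/400 = -100/400 = -0.25
10^-0.25 = 0.562341
Ea = 1/(1 + 0.562341) = 1/1.562341 = 0.6401

0.6401


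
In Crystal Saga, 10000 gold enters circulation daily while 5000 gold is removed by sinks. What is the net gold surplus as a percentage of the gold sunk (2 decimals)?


Net gold = 10000 - 5000 = 5000
Inflation rate = net / sunk * 100 = 5000 / 5000 * 100
= 1.0 * 100
= 100.00%

100.00%


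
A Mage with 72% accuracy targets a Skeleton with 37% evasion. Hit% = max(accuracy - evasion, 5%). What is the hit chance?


accuracy - evasion = 72 - 37 = 35
Apply floor: max(35, 5) = 35
Hit chance = 35%

35%


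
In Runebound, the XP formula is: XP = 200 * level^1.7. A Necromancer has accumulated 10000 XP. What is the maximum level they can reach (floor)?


XP = 200 * level^1.7, so level = (XP / 200)^(1/1.7)
= (10000 / 200)^(1/1.7)
= 50.0^0.5882
= 9.9861
Floor: level = 9

level 9


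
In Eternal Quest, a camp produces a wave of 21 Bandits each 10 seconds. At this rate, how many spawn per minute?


Spawns per minute = count * (60 / interval)
= 21 * (60 / 10)
= 21 * 6.0
= 126.0

126.0 per minute


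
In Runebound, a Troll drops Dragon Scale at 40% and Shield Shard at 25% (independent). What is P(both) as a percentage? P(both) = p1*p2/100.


For independent events, P(both) = P(A) * P(B)
= 40% * 25%
= 1000 / 100 %
= 10.0%

10.0%


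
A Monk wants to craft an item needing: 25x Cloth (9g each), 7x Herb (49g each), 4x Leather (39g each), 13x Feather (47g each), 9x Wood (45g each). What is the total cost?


Cost breakdown:
  Cloth: 25 * 9 = 225
  Herb: 7 * 49 = 343
  Leather: 4 * 39 = 156
  Feather: 13 * 47 = 611
  Wood: 9 * 45 = 405
Total = 225 + 343 + 156 + 611 + 405 = 1740

1740 gold


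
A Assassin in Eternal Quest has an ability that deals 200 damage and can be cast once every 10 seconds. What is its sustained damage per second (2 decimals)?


DPS = damage / cooldown
= 200 / 10
= 20.00

20.00 DPS


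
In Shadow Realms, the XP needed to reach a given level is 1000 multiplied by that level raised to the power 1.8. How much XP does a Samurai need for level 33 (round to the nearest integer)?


XP = 1000 * level^1.8
Substitute level = 33:
XP = 1000 * 33^1.8
= 1000 * 541.1593
= 541159

541159 XP


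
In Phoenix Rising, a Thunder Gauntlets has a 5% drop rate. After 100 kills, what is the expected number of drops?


Expected drops = kills * (drop_rate / 100)
= 100 * (5 / 100)
= 100 * 0.05
= 5.0

5.0 drops


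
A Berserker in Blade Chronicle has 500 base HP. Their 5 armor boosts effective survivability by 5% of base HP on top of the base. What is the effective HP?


EHP = 500 * (1 + 5/100)
= 500 * (1 + 0.05)
= 500 * 1.05
= 525.0

525.0 EHP


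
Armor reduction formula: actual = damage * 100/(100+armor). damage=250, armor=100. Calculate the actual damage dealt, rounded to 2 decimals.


actual = 250 * 100 / (100 + 100)
= 250 * 100 / 200
= 25000 / 200
= 125.00

125.00 damage


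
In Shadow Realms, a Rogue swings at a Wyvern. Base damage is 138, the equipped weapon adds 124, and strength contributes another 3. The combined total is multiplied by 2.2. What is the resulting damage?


Sum base + weapon + str = 138 + 124 + 3 = 265
Multiply by 2.2:
265 * 2.2 = 583.0

583.0 damage


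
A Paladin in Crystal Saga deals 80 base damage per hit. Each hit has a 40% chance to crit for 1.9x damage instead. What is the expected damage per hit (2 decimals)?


E[dmg] = base * (1 + crit_chance * (crit_mult - 1))
cc as decimal = 40/100 = 0.4
cm - 1 = 1.9 - 1 = 0.9
Bonus factor = 0.4 * 0.9 = 0.36
Total multiplier = 1 + 0.36 = 1.36
Expected damage = 80 * 1.36 = 108.80

108.80 damage


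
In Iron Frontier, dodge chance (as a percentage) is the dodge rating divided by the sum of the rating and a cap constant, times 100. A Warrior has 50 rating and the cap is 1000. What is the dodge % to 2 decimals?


dodge% = 50 / (50 + 1000) * 100
= 50 / 1050 * 100
= 0.047619 * 100
= 4.76%

4.76%


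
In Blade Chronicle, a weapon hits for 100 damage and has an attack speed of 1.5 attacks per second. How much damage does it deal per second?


DPS = damage * attack_speed
= 100 * 1.5
= 150.0

150.0 DPS


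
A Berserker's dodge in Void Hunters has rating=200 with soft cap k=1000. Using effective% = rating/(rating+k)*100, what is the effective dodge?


effective% = rating / (rating + k) * 100
= 200 / (200 + 1000) * 100
= 200 / 1200 * 100
= 0.166667 * 100
= 16.67%

16.67%
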